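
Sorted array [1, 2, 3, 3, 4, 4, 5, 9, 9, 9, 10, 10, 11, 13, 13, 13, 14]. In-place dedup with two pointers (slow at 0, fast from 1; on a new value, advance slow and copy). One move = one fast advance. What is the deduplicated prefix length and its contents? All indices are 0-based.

length 10; prefix = [1, 2, 3, 4, 5, 9, 10, 11, 13, 14]

slow=0 fast=1: a[fast]=2≠a[slow]=1 write a[1]=2, slow++,fast++
slow=1 fast=2: a[fast]=3≠a[slow]=2 write a[2]=3, slow++,fast++
slow=2 fast=3: a[fast]=3=a[slow] dup, fast++
slow=2 fast=4: a[fast]=4≠a[slow]=3 write a[3]=4, slow++,fast++
slow=3 fast=5: a[fast]=4=a[slow] dup, fast++
slow=3 fast=6: a[fast]=5≠a[slow]=4 write a[4]=5, slow++,fast++
slow=4 fast=7: a[fast]=9≠a[slow]=5 write a[5]=9, slow++,fast++
slow=5 fast=8: a[fast]=9=a[slow] dup, fast++
slow=5 fast=9: a[fast]=9=a[slow] dup, fast++
slow=5 fast=10: a[fast]=10≠a[slow]=9 write a[6]=10, slow++,fast++
slow=6 fast=11: a[fast]=10=a[slow] dup, fast++
slow=6 fast=12: a[fast]=11≠a[slow]=10 write a[7]=11, slow++,fast++
slow=7 fast=13: a[fast]=13≠a[slow]=11 write a[8]=13, slow++,fast++
slow=8 fast=14: a[fast]=13=a[slow] dup, fast++
slow=8 fast=15: a[fast]=13=a[slow] dup, fast++
slow=8 fast=16: a[fast]=14≠a[slow]=13 write a[9]=14, slow++,fast++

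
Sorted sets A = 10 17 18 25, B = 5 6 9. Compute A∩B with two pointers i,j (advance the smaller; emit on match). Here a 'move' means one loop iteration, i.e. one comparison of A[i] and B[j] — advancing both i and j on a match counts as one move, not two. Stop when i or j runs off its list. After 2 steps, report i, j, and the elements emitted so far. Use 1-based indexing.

i=1 j=1: 10>5, j++
i=1 j=2: 10>6, j++

i=1, j=3, emitted=[]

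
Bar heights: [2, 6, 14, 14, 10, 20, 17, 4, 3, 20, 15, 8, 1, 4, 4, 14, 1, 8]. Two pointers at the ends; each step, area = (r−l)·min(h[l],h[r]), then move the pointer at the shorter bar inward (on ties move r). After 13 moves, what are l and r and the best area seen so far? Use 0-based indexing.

l=5, r=9, best area=182

[0,17] min(2,8)*17=34 best=34 * → l++
[1,17] min(6,8)*16=96 best=96 * → l++
[2,17] min(14,8)*15=120 best=120 * → r--
[2,16] min(14,1)*14=14 best=120 → r--
[2,15] min(14,14)*13=182 best=182 * → r--
[2,14] min(14,4)*12=48 best=182 → r--
[2,13] min(14,4)*11=44 best=182 → r--
[2,12] min(14,1)*10=10 best=182 → r--
[2,11] min(14,8)*9=72 best=182 → r--
[2,10] min(14,15)*8=112 best=182 → l++
[3,10] min(14,15)*7=98 best=182 → l++
[4,10] min(10,15)*6=60 best=182 → l++
[5,10] min(20,15)*5=75 best=182 → r--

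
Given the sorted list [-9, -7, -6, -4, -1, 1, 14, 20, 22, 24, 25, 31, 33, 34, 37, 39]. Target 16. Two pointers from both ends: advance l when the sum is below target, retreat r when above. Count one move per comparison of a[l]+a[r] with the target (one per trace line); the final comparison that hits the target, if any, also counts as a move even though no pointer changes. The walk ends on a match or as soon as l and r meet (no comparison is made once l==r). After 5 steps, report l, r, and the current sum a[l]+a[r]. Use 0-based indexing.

l=0 r=15: -9+39=30 >16, r--
l=0 r=14: -9+37=28 >16, r--
l=0 r=13: -9+34=25 >16, r--
l=0 r=12: -9+33=24 >16, r--
l=0 r=11: -9+31=22 >16, r--

l=0, r=10, sum=16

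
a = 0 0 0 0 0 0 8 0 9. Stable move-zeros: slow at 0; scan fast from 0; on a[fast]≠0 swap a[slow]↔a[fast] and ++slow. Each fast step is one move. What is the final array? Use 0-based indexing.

(s=0,f=0) a[fast]=0 → fast++
(s=0,f=1) a[fast]=0 → fast++
(s=0,f=2) a[fast]=0 → fast++
(s=0,f=3) a[fast]=0 → fast++
(s=0,f=4) a[fast]=0 → fast++
(s=0,f=5) a[fast]=0 → fast++
(s=0,f=6) a[fast]=8≠0 swap→a[0]=8 → slow++,fast++
(s=1,f=7) a[fast]=0 → fast++
(s=1,f=8) a[fast]=9≠0 swap→a[1]=9 → slow++,fast++

[8, 9, 0, 0, 0, 0, 0, 0, 0]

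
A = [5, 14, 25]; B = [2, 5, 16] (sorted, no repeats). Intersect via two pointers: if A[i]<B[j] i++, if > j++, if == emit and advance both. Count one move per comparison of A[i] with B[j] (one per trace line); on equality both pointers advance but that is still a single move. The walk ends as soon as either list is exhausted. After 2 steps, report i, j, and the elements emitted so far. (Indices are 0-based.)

i=1, j=2, emitted=[5]

i=0 j=0: 5>2, j++
i=0 j=1: 5==5 emit, i++,j++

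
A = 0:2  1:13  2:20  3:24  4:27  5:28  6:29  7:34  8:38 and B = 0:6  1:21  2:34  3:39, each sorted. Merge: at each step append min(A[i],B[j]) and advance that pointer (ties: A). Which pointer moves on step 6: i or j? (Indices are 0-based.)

i

[i=0,j=0] A[i]=2<=B[j]=6 take 2 → i++
[i=1,j=0] A[i]=13>B[j]=6 take 6 → j++
[i=1,j=1] A[i]=13<=B[j]=21 take 13 → i++
[i=2,j=1] A[i]=20<=B[j]=21 take 20 → i++
[i=3,j=1] A[i]=24>B[j]=21 take 21 → j++
[i=3,j=2] A[i]=24<=B[j]=34 take 24 → i++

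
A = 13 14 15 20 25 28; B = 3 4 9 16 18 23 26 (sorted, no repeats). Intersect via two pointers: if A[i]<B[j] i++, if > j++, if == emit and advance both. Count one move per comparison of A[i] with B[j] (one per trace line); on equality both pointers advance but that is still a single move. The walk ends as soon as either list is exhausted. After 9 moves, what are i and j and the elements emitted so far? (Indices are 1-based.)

i=1 j=1: 13>3, j++
i=1 j=2: 13>4, j++
i=1 j=3: 13>9, j++
i=1 j=4: 13<16, i++
i=2 j=4: 14<16, i++
i=3 j=4: 15<16, i++
i=4 j=4: 20>16, j++
i=4 j=5: 20>18, j++
i=4 j=6: 20<23, i++

i=5, j=6, emitted=[]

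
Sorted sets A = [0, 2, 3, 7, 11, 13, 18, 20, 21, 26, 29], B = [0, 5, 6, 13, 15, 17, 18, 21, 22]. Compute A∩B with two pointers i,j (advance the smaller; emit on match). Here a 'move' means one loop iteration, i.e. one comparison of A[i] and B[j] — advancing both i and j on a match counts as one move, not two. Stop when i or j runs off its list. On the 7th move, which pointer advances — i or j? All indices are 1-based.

i

i=1 j=1: 0==0 emit, i++,j++
i=2 j=2: 2<5, i++
i=3 j=2: 3<5, i++
i=4 j=2: 7>5, j++
i=4 j=3: 7>6, j++
i=4 j=4: 7<13, i++
i=5 j=4: 11<13, i++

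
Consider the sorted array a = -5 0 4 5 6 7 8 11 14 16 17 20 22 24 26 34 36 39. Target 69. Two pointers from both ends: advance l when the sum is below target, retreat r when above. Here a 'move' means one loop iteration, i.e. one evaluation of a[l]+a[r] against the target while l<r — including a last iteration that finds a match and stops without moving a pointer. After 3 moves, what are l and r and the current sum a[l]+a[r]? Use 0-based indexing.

l=0 r=17: -5+39=34 <69, l++
l=1 r=17: 0+39=39 <69, l++
l=2 r=17: 4+39=43 <69, l++

l=3, r=17, sum=44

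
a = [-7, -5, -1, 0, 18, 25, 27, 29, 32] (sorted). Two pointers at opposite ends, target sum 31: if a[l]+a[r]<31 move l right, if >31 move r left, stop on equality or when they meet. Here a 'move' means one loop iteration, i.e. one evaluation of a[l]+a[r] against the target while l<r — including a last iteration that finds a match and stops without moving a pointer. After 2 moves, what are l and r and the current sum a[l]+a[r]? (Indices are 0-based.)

l=2, r=8, sum=31

[0,8] -7+32=25 <31 → l++
[1,8] -5+32=27 <31 → l++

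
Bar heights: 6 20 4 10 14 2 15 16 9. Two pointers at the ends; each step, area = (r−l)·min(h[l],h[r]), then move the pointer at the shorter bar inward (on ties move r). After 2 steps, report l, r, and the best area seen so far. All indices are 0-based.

l=1, r=7, best area=63

l=0 r=8: min(6,9)*8=48 best=48 *, l++
l=1 r=8: min(20,9)*7=63 best=63 *, r--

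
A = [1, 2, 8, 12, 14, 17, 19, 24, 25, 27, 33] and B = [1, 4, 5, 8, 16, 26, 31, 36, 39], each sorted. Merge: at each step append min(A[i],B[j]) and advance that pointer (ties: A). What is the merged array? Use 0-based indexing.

[1, 1, 2, 4, 5, 8, 8, 12, 14, 16, 17, 19, 24, 25, 26, 27, 31, 33, 36, 39]

i=0 j=0: A[i]=1<=B[j]=1 take 1, i++
i=1 j=0: A[i]=2>B[j]=1 take 1, j++
i=1 j=1: A[i]=2<=B[j]=4 take 2, i++
i=2 j=1: A[i]=8>B[j]=4 take 4, j++
i=2 j=2: A[i]=8>B[j]=5 take 5, j++
i=2 j=3: A[i]=8<=B[j]=8 take 8, i++
i=3 j=3: A[i]=12>B[j]=8 take 8, j++
i=3 j=4: A[i]=12<=B[j]=16 take 12, i++
i=4 j=4: A[i]=14<=B[j]=16 take 14, i++
i=5 j=4: A[i]=17>B[j]=16 take 16, j++
i=5 j=5: A[i]=17<=B[j]=26 take 17, i++
i=6 j=5: A[i]=19<=B[j]=26 take 19, i++
i=7 j=5: A[i]=24<=B[j]=26 take 24, i++
i=8 j=5: A[i]=25<=B[j]=26 take 25, i++
i=9 j=5: A[i]=27>B[j]=26 take 26, j++
i=9 j=6: A[i]=27<=B[j]=31 take 27, i++
i=10 j=6: A[i]=33>B[j]=31 take 31, j++
i=10 j=7: A[i]=33<=B[j]=36 take 33, i++
i=11 j=7: A done, take B[j]=36, j++
i=11 j=8: A done, take B[j]=39, j++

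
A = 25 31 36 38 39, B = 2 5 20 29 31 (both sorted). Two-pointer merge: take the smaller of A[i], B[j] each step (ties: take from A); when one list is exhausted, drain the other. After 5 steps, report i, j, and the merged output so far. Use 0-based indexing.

[i=0,j=0] A[i]=25>B[j]=2 take 2 → j++
[i=0,j=1] A[i]=25>B[j]=5 take 5 → j++
[i=0,j=2] A[i]=25>B[j]=20 take 20 → j++
[i=0,j=3] A[i]=25<=B[j]=29 take 25 → i++
[i=1,j=3] A[i]=31>B[j]=29 take 29 → j++

i=1, j=4, merged so far=[2, 5, 20, 25, 29]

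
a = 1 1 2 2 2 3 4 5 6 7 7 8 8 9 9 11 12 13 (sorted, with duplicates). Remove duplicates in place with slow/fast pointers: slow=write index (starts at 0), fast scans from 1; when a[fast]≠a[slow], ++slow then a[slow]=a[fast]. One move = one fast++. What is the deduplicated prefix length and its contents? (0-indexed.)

length 12; prefix = [1, 2, 3, 4, 5, 6, 7, 8, 9, 11, 12, 13]

(s=0,f=1) a[fast]=1=a[slow] dup → fast++
(s=0,f=2) a[fast]=2≠a[slow]=1 write a[1]=2 → slow++,fast++
(s=1,f=3) a[fast]=2=a[slow] dup → fast++
(s=1,f=4) a[fast]=2=a[slow] dup → fast++
(s=1,f=5) a[fast]=3≠a[slow]=2 write a[2]=3 → slow++,fast++
(s=2,f=6) a[fast]=4≠a[slow]=3 write a[3]=4 → slow++,fast++
(s=3,f=7) a[fast]=5≠a[slow]=4 write a[4]=5 → slow++,fast++
(s=4,f=8) a[fast]=6≠a[slow]=5 write a[5]=6 → slow++,fast++
(s=5,f=9) a[fast]=7≠a[slow]=6 write a[6]=7 → slow++,fast++
(s=6,f=10) a[fast]=7=a[slow] dup → fast++
(s=6,f=11) a[fast]=8≠a[slow]=7 write a[7]=8 → slow++,fast++
(s=7,f=12) a[fast]=8=a[slow] dup → fast++
(s=7,f=13) a[fast]=9≠a[slow]=8 write a[8]=9 → slow++,fast++
(s=8,f=14) a[fast]=9=a[slow] dup → fast++
(s=8,f=15) a[fast]=11≠a[slow]=9 write a[9]=11 → slow++,fast++
(s=9,f=16) a[fast]=12≠a[slow]=11 write a[10]=12 → slow++,fast++
(s=10,f=17) a[fast]=13≠a[slow]=12 write a[11]=13 → slow++,fast++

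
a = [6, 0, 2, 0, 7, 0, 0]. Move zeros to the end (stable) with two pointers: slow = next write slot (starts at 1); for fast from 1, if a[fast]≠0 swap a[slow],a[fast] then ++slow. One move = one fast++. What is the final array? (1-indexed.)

slow=1 fast=1: a[fast]=6≠0 swap→a[1]=6, slow++,fast++
slow=2 fast=2: a[fast]=0, fast++
slow=2 fast=3: a[fast]=2≠0 swap→a[2]=2, slow++,fast++
slow=3 fast=4: a[fast]=0, fast++
slow=3 fast=5: a[fast]=7≠0 swap→a[3]=7, slow++,fast++
slow=4 fast=6: a[fast]=0, fast++
slow=4 fast=7: a[fast]=0, fast++

[6, 2, 7, 0, 0, 0, 0]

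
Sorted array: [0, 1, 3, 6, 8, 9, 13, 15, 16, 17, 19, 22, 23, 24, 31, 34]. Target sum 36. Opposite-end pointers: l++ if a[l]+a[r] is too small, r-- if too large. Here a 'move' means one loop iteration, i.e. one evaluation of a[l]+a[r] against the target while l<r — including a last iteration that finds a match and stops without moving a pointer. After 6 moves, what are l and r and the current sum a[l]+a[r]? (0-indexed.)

[0,15] 0+34=34 <36 → l++
[1,15] 1+34=35 <36 → l++
[2,15] 3+34=37 >36 → r--
[2,14] 3+31=34 <36 → l++
[3,14] 6+31=37 >36 → r--
[3,13] 6+24=30 <36 → l++

l=4, r=13, sum=32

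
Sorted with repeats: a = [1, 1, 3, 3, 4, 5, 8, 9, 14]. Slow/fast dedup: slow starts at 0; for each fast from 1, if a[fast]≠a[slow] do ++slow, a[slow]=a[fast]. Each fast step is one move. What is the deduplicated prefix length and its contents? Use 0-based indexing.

length 7; prefix = [1, 3, 4, 5, 8, 9, 14]

(s=0,f=1) a[fast]=1=a[slow] dup → fast++
(s=0,f=2) a[fast]=3≠a[slow]=1 write a[1]=3 → slow++,fast++
(s=1,f=3) a[fast]=3=a[slow] dup → fast++
(s=1,f=4) a[fast]=4≠a[slow]=3 write a[2]=4 → slow++,fast++
(s=2,f=5) a[fast]=5≠a[slow]=4 write a[3]=5 → slow++,fast++
(s=3,f=6) a[fast]=8≠a[slow]=5 write a[4]=8 → slow++,fast++
(s=4,f=7) a[fast]=9≠a[slow]=8 write a[5]=9 → slow++,fast++
(s=5,f=8) a[fast]=14≠a[slow]=9 write a[6]=14 → slow++,fast++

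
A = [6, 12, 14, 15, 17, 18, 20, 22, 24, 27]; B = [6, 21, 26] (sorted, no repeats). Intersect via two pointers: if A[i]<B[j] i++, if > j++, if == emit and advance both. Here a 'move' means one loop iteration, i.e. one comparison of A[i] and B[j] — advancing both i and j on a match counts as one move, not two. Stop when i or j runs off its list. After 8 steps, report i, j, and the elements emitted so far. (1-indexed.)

i=1 j=1: 6==6 emit, i++,j++
i=2 j=2: 12<21, i++
i=3 j=2: 14<21, i++
i=4 j=2: 15<21, i++
i=5 j=2: 17<21, i++
i=6 j=2: 18<21, i++
i=7 j=2: 20<21, i++
i=8 j=2: 22>21, j++

i=8, j=3, emitted=[6]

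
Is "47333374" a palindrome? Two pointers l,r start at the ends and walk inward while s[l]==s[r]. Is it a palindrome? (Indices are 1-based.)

l=1 r=8: '4'=='4', l++,r--
l=2 r=7: '7'=='7', l++,r--
l=3 r=6: '3'=='3', l++,r--
l=4 r=5: '3'=='3', l++,r--

palindrome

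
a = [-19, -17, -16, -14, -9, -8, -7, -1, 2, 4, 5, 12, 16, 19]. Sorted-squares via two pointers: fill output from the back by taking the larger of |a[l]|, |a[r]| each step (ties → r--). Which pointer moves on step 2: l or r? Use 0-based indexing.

l=0 r=13: |-19|<=|19| out[13]=361, r--
l=0 r=12: |-19|>|16| out[12]=361, l++

l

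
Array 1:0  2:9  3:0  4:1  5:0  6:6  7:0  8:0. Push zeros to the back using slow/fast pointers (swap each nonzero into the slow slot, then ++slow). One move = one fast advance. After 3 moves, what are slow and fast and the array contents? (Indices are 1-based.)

slow=1 fast=1: a[fast]=0, fast++
slow=1 fast=2: a[fast]=9≠0 swap→a[1]=9, slow++,fast++
slow=2 fast=3: a[fast]=0, fast++

slow=2, fast=4, a=[9, 0, 0, 1, 0, 6, 0, 0]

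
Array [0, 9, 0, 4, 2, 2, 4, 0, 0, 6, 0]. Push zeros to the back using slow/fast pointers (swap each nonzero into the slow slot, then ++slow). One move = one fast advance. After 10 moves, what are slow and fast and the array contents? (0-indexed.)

slow=0 fast=0: a[fast]=0, fast++
slow=0 fast=1: a[fast]=9≠0 swap→a[0]=9, slow++,fast++
slow=1 fast=2: a[fast]=0, fast++
slow=1 fast=3: a[fast]=4≠0 swap→a[1]=4, slow++,fast++
slow=2 fast=4: a[fast]=2≠0 swap→a[2]=2, slow++,fast++
slow=3 fast=5: a[fast]=2≠0 swap→a[3]=2, slow++,fast++
slow=4 fast=6: a[fast]=4≠0 swap→a[4]=4, slow++,fast++
slow=5 fast=7: a[fast]=0, fast++
slow=5 fast=8: a[fast]=0, fast++
slow=5 fast=9: a[fast]=6≠0 swap→a[5]=6, slow++,fast++

slow=6, fast=10, a=[9, 4, 2, 2, 4, 6, 0, 0, 0, 0, 0]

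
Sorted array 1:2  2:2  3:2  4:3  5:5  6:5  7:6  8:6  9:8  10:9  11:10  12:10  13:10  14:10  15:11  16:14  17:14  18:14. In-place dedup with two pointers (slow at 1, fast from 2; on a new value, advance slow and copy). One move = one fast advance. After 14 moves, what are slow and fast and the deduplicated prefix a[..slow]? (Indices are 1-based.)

slow=8, fast=16, prefix=[2, 3, 5, 6, 8, 9, 10, 11]

(s=1,f=2) a[fast]=2=a[slow] dup → fast++
(s=1,f=3) a[fast]=2=a[slow] dup → fast++
(s=1,f=4) a[fast]=3≠a[slow]=2 write a[2]=3 → slow++,fast++
(s=2,f=5) a[fast]=5≠a[slow]=3 write a[3]=5 → slow++,fast++
(s=3,f=6) a[fast]=5=a[slow] dup → fast++
(s=3,f=7) a[fast]=6≠a[slow]=5 write a[4]=6 → slow++,fast++
(s=4,f=8) a[fast]=6=a[slow] dup → fast++
(s=4,f=9) a[fast]=8≠a[slow]=6 write a[5]=8 → slow++,fast++
(s=5,f=10) a[fast]=9≠a[slow]=8 write a[6]=9 → slow++,fast++
(s=6,f=11) a[fast]=10≠a[slow]=9 write a[7]=10 → slow++,fast++
(s=7,f=12) a[fast]=10=a[slow] dup → fast++
(s=7,f=13) a[fast]=10=a[slow] dup → fast++
(s=7,f=14) a[fast]=10=a[slow] dup → fast++
(s=7,f=15) a[fast]=11≠a[slow]=10 write a[8]=11 → slow++,fast++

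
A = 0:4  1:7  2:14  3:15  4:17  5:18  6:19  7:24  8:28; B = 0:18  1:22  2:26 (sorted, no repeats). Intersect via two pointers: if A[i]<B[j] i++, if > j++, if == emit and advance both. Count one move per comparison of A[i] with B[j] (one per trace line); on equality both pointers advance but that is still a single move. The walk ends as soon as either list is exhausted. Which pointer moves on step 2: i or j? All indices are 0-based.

[i=0,j=0] 4<18 → i++
[i=1,j=0] 7<18 → i++

i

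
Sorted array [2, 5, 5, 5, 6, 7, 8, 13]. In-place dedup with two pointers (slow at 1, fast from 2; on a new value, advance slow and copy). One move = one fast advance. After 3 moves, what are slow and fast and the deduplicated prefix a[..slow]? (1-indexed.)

(s=1,f=2) a[fast]=5≠a[slow]=2 write a[2]=5 → slow++,fast++
(s=2,f=3) a[fast]=5=a[slow] dup → fast++
(s=2,f=4) a[fast]=5=a[slow] dup → fast++

slow=2, fast=5, prefix=[2, 5]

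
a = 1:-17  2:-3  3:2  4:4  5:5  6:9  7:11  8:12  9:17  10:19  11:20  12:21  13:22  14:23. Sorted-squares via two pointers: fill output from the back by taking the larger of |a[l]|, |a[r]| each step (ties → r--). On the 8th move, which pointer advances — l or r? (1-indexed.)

r

l=1 r=14: |-17|<=|23| out[14]=529, r--
l=1 r=13: |-17|<=|22| out[13]=484, r--
l=1 r=12: |-17|<=|21| out[12]=441, r--
l=1 r=11: |-17|<=|20| out[11]=400, r--
l=1 r=10: |-17|<=|19| out[10]=361, r--
l=1 r=9: |-17|<=|17| out[9]=289, r--
l=1 r=8: |-17|>|12| out[8]=289, l++
l=2 r=8: |-3|<=|12| out[7]=144, r--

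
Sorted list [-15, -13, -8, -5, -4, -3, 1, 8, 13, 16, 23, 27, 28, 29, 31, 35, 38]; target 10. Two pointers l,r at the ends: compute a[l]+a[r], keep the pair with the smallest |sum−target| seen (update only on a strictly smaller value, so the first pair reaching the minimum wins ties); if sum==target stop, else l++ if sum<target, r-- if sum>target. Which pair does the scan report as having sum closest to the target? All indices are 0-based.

l=0 r=16: -15+38=23 d=13 *, r--
l=0 r=15: -15+35=20 d=10 *, r--
l=0 r=14: -15+31=16 d=6 *, r--
l=0 r=13: -15+29=14 d=4 *, r--
l=0 r=12: -15+28=13 d=3 *, r--
l=0 r=11: -15+27=12 d=2 *, r--
l=0 r=10: -15+23=8 d=2, l++
l=1 r=10: -13+23=10 d=0 *, stop

pair (-13, 23) with sum 10 (|Δ|=0)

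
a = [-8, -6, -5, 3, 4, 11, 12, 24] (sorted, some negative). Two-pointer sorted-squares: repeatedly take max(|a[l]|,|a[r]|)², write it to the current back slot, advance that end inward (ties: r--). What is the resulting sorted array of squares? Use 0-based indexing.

[9, 16, 25, 36, 64, 121, 144, 576]

l=0 r=7: |-8|<=|24| out[7]=576, r--
l=0 r=6: |-8|<=|12| out[6]=144, r--
l=0 r=5: |-8|<=|11| out[5]=121, r--
l=0 r=4: |-8|>|4| out[4]=64, l++
l=1 r=4: |-6|>|4| out[3]=36, l++
l=2 r=4: |-5|>|4| out[2]=25, l++
l=3 r=4: |3|<=|4| out[1]=16, r--
l=3 r=3: |3|<=|3| out[0]=9, r--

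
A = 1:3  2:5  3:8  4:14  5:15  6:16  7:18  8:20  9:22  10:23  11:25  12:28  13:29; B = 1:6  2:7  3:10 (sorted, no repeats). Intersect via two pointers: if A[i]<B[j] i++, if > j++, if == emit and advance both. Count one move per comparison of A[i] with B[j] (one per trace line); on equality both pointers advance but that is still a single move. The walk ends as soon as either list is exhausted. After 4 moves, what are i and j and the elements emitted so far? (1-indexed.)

i=1 j=1: 3<6, i++
i=2 j=1: 5<6, i++
i=3 j=1: 8>6, j++
i=3 j=2: 8>7, j++

i=3, j=3, emitted=[]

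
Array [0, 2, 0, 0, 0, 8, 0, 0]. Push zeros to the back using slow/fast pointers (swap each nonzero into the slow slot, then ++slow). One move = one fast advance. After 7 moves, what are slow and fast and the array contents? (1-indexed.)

slow=3, fast=8, a=[2, 8, 0, 0, 0, 0, 0, 0]

slow=1 fast=1: a[fast]=0, fast++
slow=1 fast=2: a[fast]=2≠0 swap→a[1]=2, slow++,fast++
slow=2 fast=3: a[fast]=0, fast++
slow=2 fast=4: a[fast]=0, fast++
slow=2 fast=5: a[fast]=0, fast++
slow=2 fast=6: a[fast]=8≠0 swap→a[2]=8, slow++,fast++
slow=3 fast=7: a[fast]=0, fast++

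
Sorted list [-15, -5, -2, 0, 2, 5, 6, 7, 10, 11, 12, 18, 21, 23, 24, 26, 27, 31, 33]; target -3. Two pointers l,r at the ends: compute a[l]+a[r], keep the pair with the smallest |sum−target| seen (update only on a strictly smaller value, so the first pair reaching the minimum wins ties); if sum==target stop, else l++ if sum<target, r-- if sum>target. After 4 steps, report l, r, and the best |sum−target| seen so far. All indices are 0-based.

l=0, r=14, best |Δ|=14

l=0 r=18: -15+33=18 d=21 *, r--
l=0 r=17: -15+31=16 d=19 *, r--
l=0 r=16: -15+27=12 d=15 *, r--
l=0 r=15: -15+26=11 d=14 *, r--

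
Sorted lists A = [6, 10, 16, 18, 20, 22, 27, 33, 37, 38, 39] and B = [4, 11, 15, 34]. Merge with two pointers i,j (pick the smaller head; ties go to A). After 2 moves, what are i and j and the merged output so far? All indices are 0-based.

[i=0,j=0] A[i]=6>B[j]=4 take 4 → j++
[i=0,j=1] A[i]=6<=B[j]=11 take 6 → i++

i=1, j=1, merged so far=[4, 6]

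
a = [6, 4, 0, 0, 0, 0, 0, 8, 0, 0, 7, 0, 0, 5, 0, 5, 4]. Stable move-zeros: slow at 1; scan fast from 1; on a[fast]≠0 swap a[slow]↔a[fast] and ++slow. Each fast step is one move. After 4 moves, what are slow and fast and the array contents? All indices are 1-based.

slow=3, fast=5, a=[6, 4, 0, 0, 0, 0, 0, 8, 0, 0, 7, 0, 0, 5, 0, 5, 4]

(s=1,f=1) a[fast]=6≠0 swap→a[1]=6 → slow++,fast++
(s=2,f=2) a[fast]=4≠0 swap→a[2]=4 → slow++,fast++
(s=3,f=3) a[fast]=0 → fast++
(s=3,f=4) a[fast]=0 → fast++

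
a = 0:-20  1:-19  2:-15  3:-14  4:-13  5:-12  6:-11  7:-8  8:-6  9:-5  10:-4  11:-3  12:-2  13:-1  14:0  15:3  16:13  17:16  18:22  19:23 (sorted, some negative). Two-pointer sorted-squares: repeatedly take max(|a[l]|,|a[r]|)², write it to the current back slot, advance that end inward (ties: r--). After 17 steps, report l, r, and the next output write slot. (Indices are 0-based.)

l=0 r=19: |-20|<=|23| out[19]=529, r--
l=0 r=18: |-20|<=|22| out[18]=484, r--
l=0 r=17: |-20|>|16| out[17]=400, l++
l=1 r=17: |-19|>|16| out[16]=361, l++
l=2 r=17: |-15|<=|16| out[15]=256, r--
l=2 r=16: |-15|>|13| out[14]=225, l++
l=3 r=16: |-14|>|13| out[13]=196, l++
l=4 r=16: |-13|<=|13| out[12]=169, r--
l=4 r=15: |-13|>|3| out[11]=169, l++
l=5 r=15: |-12|>|3| out[10]=144, l++
l=6 r=15: |-11|>|3| out[9]=121, l++
l=7 r=15: |-8|>|3| out[8]=64, l++
l=8 r=15: |-6|>|3| out[7]=36, l++
l=9 r=15: |-5|>|3| out[6]=25, l++
l=10 r=15: |-4|>|3| out[5]=16, l++
l=11 r=15: |-3|<=|3| out[4]=9, r--
l=11 r=14: |-3|>|0| out[3]=9, l++

l=12, r=14, next write slot=2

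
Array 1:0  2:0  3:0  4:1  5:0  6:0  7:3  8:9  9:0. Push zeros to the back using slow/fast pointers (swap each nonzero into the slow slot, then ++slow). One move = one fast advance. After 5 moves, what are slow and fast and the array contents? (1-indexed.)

slow=1 fast=1: a[fast]=0, fast++
slow=1 fast=2: a[fast]=0, fast++
slow=1 fast=3: a[fast]=0, fast++
slow=1 fast=4: a[fast]=1≠0 swap→a[1]=1, slow++,fast++
slow=2 fast=5: a[fast]=0, fast++

slow=2, fast=6, a=[1, 0, 0, 0, 0, 0, 3, 9, 0]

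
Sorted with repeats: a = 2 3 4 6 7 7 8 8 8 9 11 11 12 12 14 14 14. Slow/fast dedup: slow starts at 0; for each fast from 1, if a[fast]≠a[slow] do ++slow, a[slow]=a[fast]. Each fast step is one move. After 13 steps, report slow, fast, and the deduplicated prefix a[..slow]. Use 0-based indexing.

slow=8, fast=14, prefix=[2, 3, 4, 6, 7, 8, 9, 11, 12]

slow=0 fast=1: a[fast]=3≠a[slow]=2 write a[1]=3, slow++,fast++
slow=1 fast=2: a[fast]=4≠a[slow]=3 write a[2]=4, slow++,fast++
slow=2 fast=3: a[fast]=6≠a[slow]=4 write a[3]=6, slow++,fast++
slow=3 fast=4: a[fast]=7≠a[slow]=6 write a[4]=7, slow++,fast++
slow=4 fast=5: a[fast]=7=a[slow] dup, fast++
slow=4 fast=6: a[fast]=8≠a[slow]=7 write a[5]=8, slow++,fast++
slow=5 fast=7: a[fast]=8=a[slow] dup, fast++
slow=5 fast=8: a[fast]=8=a[slow] dup, fast++
slow=5 fast=9: a[fast]=9≠a[slow]=8 write a[6]=9, slow++,fast++
slow=6 fast=10: a[fast]=11≠a[slow]=9 write a[7]=11, slow++,fast++
slow=7 fast=11: a[fast]=11=a[slow] dup, fast++
slow=7 fast=12: a[fast]=12≠a[slow]=11 write a[8]=12, slow++,fast++
slow=8 fast=13: a[fast]=12=a[slow] dup, fast++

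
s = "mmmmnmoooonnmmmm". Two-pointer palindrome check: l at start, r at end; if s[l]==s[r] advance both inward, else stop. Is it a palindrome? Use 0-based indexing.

l=0 r=15: 'm'=='m', l++,r--
l=1 r=14: 'm'=='m', l++,r--
l=2 r=13: 'm'=='m', l++,r--
l=3 r=12: 'm'=='m', l++,r--
l=4 r=11: 'n'=='n', l++,r--
l=5 r=10: 'm'!='n', stop

not a palindrome (mismatch at 5,10)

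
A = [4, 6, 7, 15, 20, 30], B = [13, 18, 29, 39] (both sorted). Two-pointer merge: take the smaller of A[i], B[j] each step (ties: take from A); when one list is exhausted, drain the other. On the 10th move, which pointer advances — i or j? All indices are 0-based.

j

i=0 j=0: A[i]=4<=B[j]=13 take 4, i++
i=1 j=0: A[i]=6<=B[j]=13 take 6, i++
i=2 j=0: A[i]=7<=B[j]=13 take 7, i++
i=3 j=0: A[i]=15>B[j]=13 take 13, j++
i=3 j=1: A[i]=15<=B[j]=18 take 15, i++
i=4 j=1: A[i]=20>B[j]=18 take 18, j++
i=4 j=2: A[i]=20<=B[j]=29 take 20, i++
i=5 j=2: A[i]=30>B[j]=29 take 29, j++
i=5 j=3: A[i]=30<=B[j]=39 take 30, i++
i=6 j=3: A done, take B[j]=39, j++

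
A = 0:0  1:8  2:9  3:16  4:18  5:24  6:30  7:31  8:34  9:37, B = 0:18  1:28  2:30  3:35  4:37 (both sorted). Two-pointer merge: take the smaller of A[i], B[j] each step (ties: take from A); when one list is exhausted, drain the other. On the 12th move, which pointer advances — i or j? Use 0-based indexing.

i

i=0 j=0: A[i]=0<=B[j]=18 take 0, i++
i=1 j=0: A[i]=8<=B[j]=18 take 8, i++
i=2 j=0: A[i]=9<=B[j]=18 take 9, i++
i=3 j=0: A[i]=16<=B[j]=18 take 16, i++
i=4 j=0: A[i]=18<=B[j]=18 take 18, i++
i=5 j=0: A[i]=24>B[j]=18 take 18, j++
i=5 j=1: A[i]=24<=B[j]=28 take 24, i++
i=6 j=1: A[i]=30>B[j]=28 take 28, j++
i=6 j=2: A[i]=30<=B[j]=30 take 30, i++
i=7 j=2: A[i]=31>B[j]=30 take 30, j++
i=7 j=3: A[i]=31<=B[j]=35 take 31, i++
i=8 j=3: A[i]=34<=B[j]=35 take 34, i++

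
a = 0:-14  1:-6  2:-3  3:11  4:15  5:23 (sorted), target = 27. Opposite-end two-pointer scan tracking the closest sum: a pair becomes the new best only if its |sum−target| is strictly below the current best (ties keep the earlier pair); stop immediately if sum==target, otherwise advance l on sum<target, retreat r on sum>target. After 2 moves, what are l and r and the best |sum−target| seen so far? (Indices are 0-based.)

[0,5] -14+23=9 d=18 * → l++
[1,5] -6+23=17 d=10 * → l++

l=2, r=5, best |Δ|=10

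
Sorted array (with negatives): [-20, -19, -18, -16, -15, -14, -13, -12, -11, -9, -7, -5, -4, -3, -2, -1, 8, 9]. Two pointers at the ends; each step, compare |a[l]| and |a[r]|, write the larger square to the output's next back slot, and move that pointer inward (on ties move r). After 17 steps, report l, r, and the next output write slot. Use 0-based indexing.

l=0 r=17: |-20|>|9| out[17]=400, l++
l=1 r=17: |-19|>|9| out[16]=361, l++
l=2 r=17: |-18|>|9| out[15]=324, l++
l=3 r=17: |-16|>|9| out[14]=256, l++
l=4 r=17: |-15|>|9| out[13]=225, l++
l=5 r=17: |-14|>|9| out[12]=196, l++
l=6 r=17: |-13|>|9| out[11]=169, l++
l=7 r=17: |-12|>|9| out[10]=144, l++
l=8 r=17: |-11|>|9| out[9]=121, l++
l=9 r=17: |-9|<=|9| out[8]=81, r--
l=9 r=16: |-9|>|8| out[7]=81, l++
l=10 r=16: |-7|<=|8| out[6]=64, r--
l=10 r=15: |-7|>|-1| out[5]=49, l++
l=11 r=15: |-5|>|-1| out[4]=25, l++
l=12 r=15: |-4|>|-1| out[3]=16, l++
l=13 r=15: |-3|>|-1| out[2]=9, l++
l=14 r=15: |-2|>|-1| out[1]=4, l++

l=15, r=15, next write slot=0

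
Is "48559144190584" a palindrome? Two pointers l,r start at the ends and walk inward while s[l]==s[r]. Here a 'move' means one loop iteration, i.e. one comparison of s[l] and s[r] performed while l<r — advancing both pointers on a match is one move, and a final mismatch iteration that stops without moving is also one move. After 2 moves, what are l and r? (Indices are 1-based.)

[1,14] '4'=='4' → l++,r--
[2,13] '8'=='8' → l++,r--

l=3, r=12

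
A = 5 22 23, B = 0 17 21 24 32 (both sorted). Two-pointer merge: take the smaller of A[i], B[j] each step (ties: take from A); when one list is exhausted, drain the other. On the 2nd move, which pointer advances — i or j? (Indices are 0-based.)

i

i=0 j=0: A[i]=5>B[j]=0 take 0, j++
i=0 j=1: A[i]=5<=B[j]=17 take 5, i++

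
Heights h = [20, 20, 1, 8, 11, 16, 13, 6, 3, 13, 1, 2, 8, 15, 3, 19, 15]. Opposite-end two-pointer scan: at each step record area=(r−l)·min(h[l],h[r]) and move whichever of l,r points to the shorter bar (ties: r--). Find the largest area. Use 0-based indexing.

[0,16] min(20,15)*16=240 best=240 * → r--
[0,15] min(20,19)*15=285 best=285 * → r--
[0,14] min(20,3)*14=42 best=285 → r--
[0,13] min(20,15)*13=195 best=285 → r--
[0,12] min(20,8)*12=96 best=285 → r--
[0,11] min(20,2)*11=22 best=285 → r--
[0,10] min(20,1)*10=10 best=285 → r--
[0,9] min(20,13)*9=117 best=285 → r--
[0,8] min(20,3)*8=24 best=285 → r--
[0,7] min(20,6)*7=42 best=285 → r--
[0,6] min(20,13)*6=78 best=285 → r--
[0,5] min(20,16)*5=80 best=285 → r--
[0,4] min(20,11)*4=44 best=285 → r--
[0,3] min(20,8)*3=24 best=285 → r--
[0,2] min(20,1)*2=2 best=285 → r--
[0,1] min(20,20)*1=20 best=285 → r--

max area = 285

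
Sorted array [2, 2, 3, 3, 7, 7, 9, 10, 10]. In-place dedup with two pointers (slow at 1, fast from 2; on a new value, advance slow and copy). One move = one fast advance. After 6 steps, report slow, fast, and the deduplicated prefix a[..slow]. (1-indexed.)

slow=4, fast=8, prefix=[2, 3, 7, 9]

slow=1 fast=2: a[fast]=2=a[slow] dup, fast++
slow=1 fast=3: a[fast]=3≠a[slow]=2 write a[2]=3, slow++,fast++
slow=2 fast=4: a[fast]=3=a[slow] dup, fast++
slow=2 fast=5: a[fast]=7≠a[slow]=3 write a[3]=7, slow++,fast++
slow=3 fast=6: a[fast]=7=a[slow] dup, fast++
slow=3 fast=7: a[fast]=9≠a[slow]=7 write a[4]=9, slow++,fast++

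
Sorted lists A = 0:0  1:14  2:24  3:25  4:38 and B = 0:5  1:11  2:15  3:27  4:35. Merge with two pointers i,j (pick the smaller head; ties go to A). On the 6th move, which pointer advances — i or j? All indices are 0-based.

i=0 j=0: A[i]=0<=B[j]=5 take 0, i++
i=1 j=0: A[i]=14>B[j]=5 take 5, j++
i=1 j=1: A[i]=14>B[j]=11 take 11, j++
i=1 j=2: A[i]=14<=B[j]=15 take 14, i++
i=2 j=2: A[i]=24>B[j]=15 take 15, j++
i=2 j=3: A[i]=24<=B[j]=27 take 24, i++

i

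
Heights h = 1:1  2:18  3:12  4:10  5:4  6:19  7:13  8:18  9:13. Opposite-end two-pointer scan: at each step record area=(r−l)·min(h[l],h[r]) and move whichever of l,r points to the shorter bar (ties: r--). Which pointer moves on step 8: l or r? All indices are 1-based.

l

[1,9] min(1,13)*8=8 best=8 * → l++
[2,9] min(18,13)*7=91 best=91 * → r--
[2,8] min(18,18)*6=108 best=108 * → r--
[2,7] min(18,13)*5=65 best=108 → r--
[2,6] min(18,19)*4=72 best=108 → l++
[3,6] min(12,19)*3=36 best=108 → l++
[4,6] min(10,19)*2=20 best=108 → l++
[5,6] min(4,19)*1=4 best=108 → l++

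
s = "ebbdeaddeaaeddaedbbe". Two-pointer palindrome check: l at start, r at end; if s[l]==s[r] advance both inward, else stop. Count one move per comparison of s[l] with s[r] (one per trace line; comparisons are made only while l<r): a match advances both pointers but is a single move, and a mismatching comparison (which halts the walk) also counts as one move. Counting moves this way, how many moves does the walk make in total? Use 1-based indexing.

[1,20] 'e'=='e' → l++,r--
[2,19] 'b'=='b' → l++,r--
[3,18] 'b'=='b' → l++,r--
[4,17] 'd'=='d' → l++,r--
[5,16] 'e'=='e' → l++,r--
[6,15] 'a'=='a' → l++,r--
[7,14] 'd'=='d' → l++,r--
[8,13] 'd'=='d' → l++,r--
[9,12] 'e'=='e' → l++,r--
[10,11] 'a'=='a' → l++,r--

10 moves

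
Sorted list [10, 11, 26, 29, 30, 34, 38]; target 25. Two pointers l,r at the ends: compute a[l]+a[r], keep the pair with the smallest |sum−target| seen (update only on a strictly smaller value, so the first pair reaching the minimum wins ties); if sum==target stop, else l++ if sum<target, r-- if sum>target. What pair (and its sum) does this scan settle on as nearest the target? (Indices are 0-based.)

l=0 r=6: 10+38=48 d=23 *, r--
l=0 r=5: 10+34=44 d=19 *, r--
l=0 r=4: 10+30=40 d=15 *, r--
l=0 r=3: 10+29=39 d=14 *, r--
l=0 r=2: 10+26=36 d=11 *, r--
l=0 r=1: 10+11=21 d=4 *, l++

pair (10, 11) with sum 21 (|Δ|=4)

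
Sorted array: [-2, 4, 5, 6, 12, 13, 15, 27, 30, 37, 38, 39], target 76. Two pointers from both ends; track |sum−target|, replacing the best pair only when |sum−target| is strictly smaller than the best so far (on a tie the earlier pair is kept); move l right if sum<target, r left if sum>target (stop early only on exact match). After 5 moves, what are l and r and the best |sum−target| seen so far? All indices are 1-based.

l=6, r=12, best |Δ|=25

l=1 r=12: -2+39=37 d=39 *, l++
l=2 r=12: 4+39=43 d=33 *, l++
l=3 r=12: 5+39=44 d=32 *, l++
l=4 r=12: 6+39=45 d=31 *, l++
l=5 r=12: 12+39=51 d=25 *, l++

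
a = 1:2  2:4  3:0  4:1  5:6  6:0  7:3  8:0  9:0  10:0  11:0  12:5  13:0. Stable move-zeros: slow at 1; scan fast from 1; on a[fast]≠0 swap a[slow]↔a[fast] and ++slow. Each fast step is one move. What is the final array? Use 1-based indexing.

[2, 4, 1, 6, 3, 5, 0, 0, 0, 0, 0, 0, 0]

(s=1,f=1) a[fast]=2≠0 swap→a[1]=2 → slow++,fast++
(s=2,f=2) a[fast]=4≠0 swap→a[2]=4 → slow++,fast++
(s=3,f=3) a[fast]=0 → fast++
(s=3,f=4) a[fast]=1≠0 swap→a[3]=1 → slow++,fast++
(s=4,f=5) a[fast]=6≠0 swap→a[4]=6 → slow++,fast++
(s=5,f=6) a[fast]=0 → fast++
(s=5,f=7) a[fast]=3≠0 swap→a[5]=3 → slow++,fast++
(s=6,f=8) a[fast]=0 → fast++
(s=6,f=9) a[fast]=0 → fast++
(s=6,f=10) a[fast]=0 → fast++
(s=6,f=11) a[fast]=0 → fast++
(s=6,f=12) a[fast]=5≠0 swap→a[6]=5 → slow++,fast++
(s=7,f=13) a[fast]=0 → fast++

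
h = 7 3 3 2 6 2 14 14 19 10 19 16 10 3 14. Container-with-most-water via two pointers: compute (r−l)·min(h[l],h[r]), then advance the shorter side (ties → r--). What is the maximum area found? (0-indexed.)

l=0 r=14: min(7,14)*14=98 best=98 *, l++
l=1 r=14: min(3,14)*13=39 best=98, l++
l=2 r=14: min(3,14)*12=36 best=98, l++
l=3 r=14: min(2,14)*11=22 best=98, l++
l=4 r=14: min(6,14)*10=60 best=98, l++
l=5 r=14: min(2,14)*9=18 best=98, l++
l=6 r=14: min(14,14)*8=112 best=112 *, r--
l=6 r=13: min(14,3)*7=21 best=112, r--
l=6 r=12: min(14,10)*6=60 best=112, r--
l=6 r=11: min(14,16)*5=70 best=112, l++
l=7 r=11: min(14,16)*4=56 best=112, l++
l=8 r=11: min(19,16)*3=48 best=112, r--
l=8 r=10: min(19,19)*2=38 best=112, r--
l=8 r=9: min(19,10)*1=10 best=112, r--

max area = 112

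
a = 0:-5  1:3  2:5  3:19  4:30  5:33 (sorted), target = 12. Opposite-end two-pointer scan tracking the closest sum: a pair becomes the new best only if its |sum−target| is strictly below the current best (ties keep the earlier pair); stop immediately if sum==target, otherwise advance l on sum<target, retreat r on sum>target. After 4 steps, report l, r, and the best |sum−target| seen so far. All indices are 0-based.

l=1, r=2, best |Δ|=2

l=0 r=5: -5+33=28 d=16 *, r--
l=0 r=4: -5+30=25 d=13 *, r--
l=0 r=3: -5+19=14 d=2 *, r--
l=0 r=2: -5+5=0 d=12, l++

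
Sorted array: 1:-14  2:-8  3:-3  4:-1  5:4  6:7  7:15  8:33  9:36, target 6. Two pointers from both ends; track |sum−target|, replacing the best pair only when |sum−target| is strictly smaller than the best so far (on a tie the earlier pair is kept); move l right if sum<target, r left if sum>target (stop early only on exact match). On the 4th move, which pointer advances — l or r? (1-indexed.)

r

l=1 r=9: -14+36=22 d=16 *, r--
l=1 r=8: -14+33=19 d=13 *, r--
l=1 r=7: -14+15=1 d=5 *, l++
l=2 r=7: -8+15=7 d=1 *, r--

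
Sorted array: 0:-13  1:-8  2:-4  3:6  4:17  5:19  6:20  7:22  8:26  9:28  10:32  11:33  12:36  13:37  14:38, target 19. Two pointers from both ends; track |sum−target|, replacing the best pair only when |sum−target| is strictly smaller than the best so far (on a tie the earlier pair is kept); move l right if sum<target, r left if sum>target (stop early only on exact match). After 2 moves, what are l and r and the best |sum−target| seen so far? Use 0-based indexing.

l=0, r=12, best |Δ|=5

[0,14] -13+38=25 d=6 * → r--
[0,13] -13+37=24 d=5 * → r--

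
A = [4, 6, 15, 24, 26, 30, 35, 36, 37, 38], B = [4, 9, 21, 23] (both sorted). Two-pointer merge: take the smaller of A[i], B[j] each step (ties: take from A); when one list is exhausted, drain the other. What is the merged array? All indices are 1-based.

[4, 4, 6, 9, 15, 21, 23, 24, 26, 30, 35, 36, 37, 38]

i=1 j=1: A[i]=4<=B[j]=4 take 4, i++
i=2 j=1: A[i]=6>B[j]=4 take 4, j++
i=2 j=2: A[i]=6<=B[j]=9 take 6, i++
i=3 j=2: A[i]=15>B[j]=9 take 9, j++
i=3 j=3: A[i]=15<=B[j]=21 take 15, i++
i=4 j=3: A[i]=24>B[j]=21 take 21, j++
i=4 j=4: A[i]=24>B[j]=23 take 23, j++
i=4 j=5: B done, take A[i]=24, i++
i=5 j=5: B done, take A[i]=26, i++
i=6 j=5: B done, take A[i]=30, i++
i=7 j=5: B done, take A[i]=35, i++
i=8 j=5: B done, take A[i]=36, i++
i=9 j=5: B done, take A[i]=37, i++
i=10 j=5: B done, take A[i]=38, i++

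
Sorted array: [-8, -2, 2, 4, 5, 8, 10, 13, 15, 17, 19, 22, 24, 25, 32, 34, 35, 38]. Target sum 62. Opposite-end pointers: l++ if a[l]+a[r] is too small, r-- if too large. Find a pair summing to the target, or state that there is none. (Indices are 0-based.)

[0,17] -8+38=30 <62 → l++
[1,17] -2+38=36 <62 → l++
[2,17] 2+38=40 <62 → l++
[3,17] 4+38=42 <62 → l++
[4,17] 5+38=43 <62 → l++
[5,17] 8+38=46 <62 → l++
[6,17] 10+38=48 <62 → l++
[7,17] 13+38=51 <62 → l++
[8,17] 15+38=53 <62 → l++
[9,17] 17+38=55 <62 → l++
[10,17] 19+38=57 <62 → l++
[11,17] 22+38=60 <62 → l++
[12,17] 24+38=62 → found

(24, 38)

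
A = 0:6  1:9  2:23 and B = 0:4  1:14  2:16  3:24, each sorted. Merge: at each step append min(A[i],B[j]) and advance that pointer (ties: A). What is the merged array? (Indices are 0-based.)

[4, 6, 9, 14, 16, 23, 24]

i=0 j=0: A[i]=6>B[j]=4 take 4, j++
i=0 j=1: A[i]=6<=B[j]=14 take 6, i++
i=1 j=1: A[i]=9<=B[j]=14 take 9, i++
i=2 j=1: A[i]=23>B[j]=14 take 14, j++
i=2 j=2: A[i]=23>B[j]=16 take 16, j++
i=2 j=3: A[i]=23<=B[j]=24 take 23, i++
i=3 j=3: A done, take B[j]=24, j++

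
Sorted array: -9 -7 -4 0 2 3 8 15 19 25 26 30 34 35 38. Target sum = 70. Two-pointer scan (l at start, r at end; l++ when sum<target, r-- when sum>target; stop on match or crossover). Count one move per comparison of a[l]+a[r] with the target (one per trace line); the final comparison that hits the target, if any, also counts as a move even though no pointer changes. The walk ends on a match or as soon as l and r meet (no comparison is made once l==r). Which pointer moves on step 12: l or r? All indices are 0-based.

l=0 r=14: -9+38=29 <70, l++
l=1 r=14: -7+38=31 <70, l++
l=2 r=14: -4+38=34 <70, l++
l=3 r=14: 0+38=38 <70, l++
l=4 r=14: 2+38=40 <70, l++
l=5 r=14: 3+38=41 <70, l++
l=6 r=14: 8+38=46 <70, l++
l=7 r=14: 15+38=53 <70, l++
l=8 r=14: 19+38=57 <70, l++
l=9 r=14: 25+38=63 <70, l++
l=10 r=14: 26+38=64 <70, l++
l=11 r=14: 30+38=68 <70, l++

l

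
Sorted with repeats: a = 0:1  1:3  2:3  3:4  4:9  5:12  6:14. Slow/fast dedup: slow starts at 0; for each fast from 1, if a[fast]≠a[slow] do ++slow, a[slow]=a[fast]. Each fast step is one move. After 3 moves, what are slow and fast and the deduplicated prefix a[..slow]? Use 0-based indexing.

slow=0 fast=1: a[fast]=3≠a[slow]=1 write a[1]=3, slow++,fast++
slow=1 fast=2: a[fast]=3=a[slow] dup, fast++
slow=1 fast=3: a[fast]=4≠a[slow]=3 write a[2]=4, slow++,fast++

slow=2, fast=4, prefix=[1, 3, 4]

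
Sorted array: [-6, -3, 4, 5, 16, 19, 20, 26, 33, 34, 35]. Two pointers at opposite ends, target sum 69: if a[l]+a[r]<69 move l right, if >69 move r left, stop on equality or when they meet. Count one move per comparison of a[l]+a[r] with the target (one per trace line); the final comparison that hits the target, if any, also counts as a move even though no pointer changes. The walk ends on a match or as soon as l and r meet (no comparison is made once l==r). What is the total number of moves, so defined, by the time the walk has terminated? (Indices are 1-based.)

10 moves

l=1 r=11: -6+35=29 <69, l++
l=2 r=11: -3+35=32 <69, l++
l=3 r=11: 4+35=39 <69, l++
l=4 r=11: 5+35=40 <69, l++
l=5 r=11: 16+35=51 <69, l++
l=6 r=11: 19+35=54 <69, l++
l=7 r=11: 20+35=55 <69, l++
l=8 r=11: 26+35=61 <69, l++
l=9 r=11: 33+35=68 <69, l++
l=10 r=11: 34+35=69, found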